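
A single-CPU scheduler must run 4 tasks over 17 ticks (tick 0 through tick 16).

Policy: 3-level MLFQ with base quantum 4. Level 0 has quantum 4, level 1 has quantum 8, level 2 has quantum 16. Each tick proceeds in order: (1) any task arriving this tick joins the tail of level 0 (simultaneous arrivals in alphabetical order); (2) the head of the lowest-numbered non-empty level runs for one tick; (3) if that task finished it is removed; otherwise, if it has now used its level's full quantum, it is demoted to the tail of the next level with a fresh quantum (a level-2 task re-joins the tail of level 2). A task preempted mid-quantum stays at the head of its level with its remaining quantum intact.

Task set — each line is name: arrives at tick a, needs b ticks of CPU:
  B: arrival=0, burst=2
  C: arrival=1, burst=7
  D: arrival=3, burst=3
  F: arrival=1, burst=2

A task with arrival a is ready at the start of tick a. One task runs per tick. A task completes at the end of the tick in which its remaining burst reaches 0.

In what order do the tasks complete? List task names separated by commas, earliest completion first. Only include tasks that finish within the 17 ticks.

completion order = B, F, D, C

t=0: L0/L1/L2 = B/-/- → run B
t=1: L0/L1/L2 = BCF/-/- → run B
t=2: L0/L1/L2 = CF/-/- → run C
t=3: L0/L1/L2 = CFD/-/- → run C
t=4: L0/L1/L2 = CFD/-/- → run C
t=5: L0/L1/L2 = CFD/-/- → run C
t=6: L0/L1/L2 = FD/C/- → run F
t=7: L0/L1/L2 = FD/C/- → run F
t=8: L0/L1/L2 = D/C/- → run D
t=9: L0/L1/L2 = D/C/- → run D
t=10: L0/L1/L2 = D/C/- → run D
t=11: L0/L1/L2 = -/C/- → run C
t=12: L0/L1/L2 = -/C/- → run C
t=13: L0/L1/L2 = -/C/- → run C
t=14: (idle)
t=15: (idle)
t=16: (idle)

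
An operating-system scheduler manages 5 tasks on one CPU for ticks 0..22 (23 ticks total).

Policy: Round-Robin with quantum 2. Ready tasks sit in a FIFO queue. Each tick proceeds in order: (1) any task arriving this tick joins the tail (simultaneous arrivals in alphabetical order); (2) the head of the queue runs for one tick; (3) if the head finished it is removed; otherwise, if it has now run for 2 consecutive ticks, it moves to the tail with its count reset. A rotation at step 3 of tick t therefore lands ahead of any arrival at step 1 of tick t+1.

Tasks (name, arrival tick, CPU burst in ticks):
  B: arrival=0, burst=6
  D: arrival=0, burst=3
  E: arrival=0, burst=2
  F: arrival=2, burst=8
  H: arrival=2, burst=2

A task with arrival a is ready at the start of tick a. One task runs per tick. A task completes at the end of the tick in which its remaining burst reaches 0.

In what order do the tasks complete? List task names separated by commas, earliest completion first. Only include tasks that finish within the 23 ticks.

t=0: queue=[B,D,E] q_used=0 → run B
t=1: queue=[B,D,E] q_used=1 → run B
t=2: queue=[D,E,B,F,H] q_used=0 → run D
t=3: queue=[D,E,B,F,H] q_used=1 → run D
t=4: queue=[E,B,F,H,D] q_used=0 → run E
t=5: queue=[E,B,F,H,D] q_used=1 → run E
t=6: queue=[B,F,H,D] q_used=0 → run B
t=7: queue=[B,F,H,D] q_used=1 → run B
t=8: queue=[F,H,D,B] q_used=0 → run F
t=9: queue=[F,H,D,B] q_used=1 → run F
t=10: queue=[H,D,B,F] q_used=0 → run H
t=11: queue=[H,D,B,F] q_used=1 → run H
t=12: queue=[D,B,F] q_used=0 → run D
t=13: queue=[B,F] q_used=0 → run B
t=14: queue=[B,F] q_used=1 → run B
t=15: queue=[F] q_used=0 → run F
t=16: queue=[F] q_used=1 → run F
t=17: queue=[F] q_used=0 → run F
t=18: queue=[F] q_used=1 → run F
t=19: queue=[F] q_used=0 → run F
t=20: queue=[F] q_used=1 → run F
t=21: (idle)
t=22: (idle)

completion order = E, H, D, B, F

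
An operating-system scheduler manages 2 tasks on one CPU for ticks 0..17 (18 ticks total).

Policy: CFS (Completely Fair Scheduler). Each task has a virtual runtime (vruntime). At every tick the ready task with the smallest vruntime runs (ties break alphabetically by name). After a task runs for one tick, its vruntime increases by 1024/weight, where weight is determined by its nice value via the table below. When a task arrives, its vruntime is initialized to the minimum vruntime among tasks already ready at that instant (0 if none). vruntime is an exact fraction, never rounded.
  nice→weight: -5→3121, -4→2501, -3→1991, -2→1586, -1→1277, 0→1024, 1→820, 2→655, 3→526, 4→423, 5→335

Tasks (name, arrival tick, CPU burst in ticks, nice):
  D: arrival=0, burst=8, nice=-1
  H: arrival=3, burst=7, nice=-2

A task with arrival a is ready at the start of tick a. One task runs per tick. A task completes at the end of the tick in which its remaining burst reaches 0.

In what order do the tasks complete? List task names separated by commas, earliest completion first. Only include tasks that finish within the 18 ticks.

completion order = D, H

t=0: vr[D=0] → run D
t=1: vr[D=1024/1277] → run D
t=2: vr[D=2048/1277] → run D
t=3: vr[D=3072/1277 H=3072/1277] → run D
t=4: vr[D=4096/1277 H=3072/1277] → run H
t=5: vr[D=4096/1277 H=3089920/1012661] → run H
t=6: vr[D=4096/1277 H=3743744/1012661] → run D
t=7: vr[D=5120/1277 H=3743744/1012661] → run H
t=8: vr[D=5120/1277 H=4397568/1012661] → run D
t=9: vr[D=6144/1277 H=4397568/1012661] → run H
t=10: vr[D=6144/1277 H=5051392/1012661] → run D
t=11: vr[D=7168/1277 H=5051392/1012661] → run H
t=12: vr[D=7168/1277 H=5705216/1012661] → run D
t=13: vr[H=5705216/1012661] → run H
t=14: vr[H=6359040/1012661] → run H
t=15: (idle)
t=16: (idle)
t=17: (idle)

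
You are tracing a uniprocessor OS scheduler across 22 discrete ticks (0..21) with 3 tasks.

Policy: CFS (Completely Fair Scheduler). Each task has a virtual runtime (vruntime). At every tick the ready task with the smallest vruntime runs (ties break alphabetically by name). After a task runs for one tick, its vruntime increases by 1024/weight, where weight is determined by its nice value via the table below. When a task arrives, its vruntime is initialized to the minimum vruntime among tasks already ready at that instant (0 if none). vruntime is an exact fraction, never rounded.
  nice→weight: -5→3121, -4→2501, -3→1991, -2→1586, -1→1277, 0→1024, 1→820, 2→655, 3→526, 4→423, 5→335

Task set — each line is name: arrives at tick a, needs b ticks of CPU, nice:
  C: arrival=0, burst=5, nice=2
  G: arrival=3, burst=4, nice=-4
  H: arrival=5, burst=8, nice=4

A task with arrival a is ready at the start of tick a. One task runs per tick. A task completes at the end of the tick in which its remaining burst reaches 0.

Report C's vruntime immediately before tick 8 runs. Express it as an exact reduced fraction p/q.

vruntime(C, start of tick 8) = 4096/655

t=0: vr[C=0] → run C
t=1: vr[C=1024/655] → run C
t=2: vr[C=2048/655] → run C
t=3: vr[C=3072/655 G=3072/655] → run C
t=4: vr[C=4096/655 G=3072/655] → run G
t=5: vr[C=4096/655 G=8353792/1638155 H=8353792/1638155] → run G
t=6: vr[C=4096/655 G=9024512/1638155 H=8353792/1638155] → run H
t=7: vr[C=4096/655 G=9024512/1638155 H=5211124736/692939565] → run G
t=8: vr[C=4096/655 G=9695232/1638155 H=5211124736/692939565] → run G
t=9: vr[C=4096/655 H=5211124736/692939565] → run C
t=10: vr[H=5211124736/692939565] → run H
t=11: vr[H=6888595456/692939565] → run H
t=12: vr[H=2855355392/230979855] → run H
t=13: vr[H=10243536896/692939565] → run H
t=14: vr[H=11921007616/692939565] → run H
t=15: vr[H=4532826112/230979855] → run H
t=16: vr[H=15275949056/692939565] → run H
t=17: (idle)
t=18: (idle)
t=19: (idle)
t=20: (idle)
t=21: (idle)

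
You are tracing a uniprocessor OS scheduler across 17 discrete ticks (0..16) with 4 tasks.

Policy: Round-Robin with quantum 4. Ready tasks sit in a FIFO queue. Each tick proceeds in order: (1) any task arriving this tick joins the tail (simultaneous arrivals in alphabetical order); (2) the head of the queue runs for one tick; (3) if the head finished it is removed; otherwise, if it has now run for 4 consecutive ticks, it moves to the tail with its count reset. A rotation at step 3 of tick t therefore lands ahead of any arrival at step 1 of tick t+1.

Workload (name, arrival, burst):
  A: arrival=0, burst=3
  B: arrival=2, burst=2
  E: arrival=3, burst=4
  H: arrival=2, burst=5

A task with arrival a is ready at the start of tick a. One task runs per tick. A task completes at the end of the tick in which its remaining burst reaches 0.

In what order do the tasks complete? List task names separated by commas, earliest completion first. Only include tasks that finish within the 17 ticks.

completion order = A, B, E, H

t=0: queue=[A] q_used=0 → run A
t=1: queue=[A] q_used=1 → run A
t=2: queue=[A,B,H] q_used=2 → run A
t=3: queue=[B,H,E] q_used=0 → run B
t=4: queue=[B,H,E] q_used=1 → run B
t=5: queue=[H,E] q_used=0 → run H
t=6: queue=[H,E] q_used=1 → run H
t=7: queue=[H,E] q_used=2 → run H
t=8: queue=[H,E] q_used=3 → run H
t=9: queue=[E,H] q_used=0 → run E
t=10: queue=[E,H] q_used=1 → run E
t=11: queue=[E,H] q_used=2 → run E
t=12: queue=[E,H] q_used=3 → run E
t=13: queue=[H] q_used=0 → run H
t=14: (idle)
t=15: (idle)
t=16: (idle)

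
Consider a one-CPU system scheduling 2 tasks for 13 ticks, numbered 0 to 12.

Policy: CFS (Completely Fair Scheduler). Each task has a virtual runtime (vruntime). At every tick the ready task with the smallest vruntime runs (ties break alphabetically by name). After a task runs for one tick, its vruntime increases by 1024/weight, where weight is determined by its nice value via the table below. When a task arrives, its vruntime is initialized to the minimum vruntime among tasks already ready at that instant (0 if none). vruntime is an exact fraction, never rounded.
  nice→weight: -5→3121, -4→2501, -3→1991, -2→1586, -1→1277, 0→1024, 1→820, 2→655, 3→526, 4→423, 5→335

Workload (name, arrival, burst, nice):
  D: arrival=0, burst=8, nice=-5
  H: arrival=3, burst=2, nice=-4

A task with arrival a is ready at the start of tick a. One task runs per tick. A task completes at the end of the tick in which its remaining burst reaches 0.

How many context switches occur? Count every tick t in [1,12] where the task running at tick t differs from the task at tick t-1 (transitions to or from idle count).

t=0: vr[D=0] → run D
t=1: vr[D=1024/3121] → run D
t=2: vr[D=2048/3121] → run D
t=3: vr[D=3072/3121 H=3072/3121] → run D
t=4: vr[D=4096/3121 H=3072/3121] → run H
t=5: vr[D=4096/3121 H=10878976/7805621] → run D
t=6: vr[D=5120/3121 H=10878976/7805621] → run H
t=7: vr[D=5120/3121] → run D
t=8: vr[D=6144/3121] → run D
t=9: vr[D=7168/3121] → run D
t=10: (idle)
t=11: (idle)
t=12: (idle)

context switches = 5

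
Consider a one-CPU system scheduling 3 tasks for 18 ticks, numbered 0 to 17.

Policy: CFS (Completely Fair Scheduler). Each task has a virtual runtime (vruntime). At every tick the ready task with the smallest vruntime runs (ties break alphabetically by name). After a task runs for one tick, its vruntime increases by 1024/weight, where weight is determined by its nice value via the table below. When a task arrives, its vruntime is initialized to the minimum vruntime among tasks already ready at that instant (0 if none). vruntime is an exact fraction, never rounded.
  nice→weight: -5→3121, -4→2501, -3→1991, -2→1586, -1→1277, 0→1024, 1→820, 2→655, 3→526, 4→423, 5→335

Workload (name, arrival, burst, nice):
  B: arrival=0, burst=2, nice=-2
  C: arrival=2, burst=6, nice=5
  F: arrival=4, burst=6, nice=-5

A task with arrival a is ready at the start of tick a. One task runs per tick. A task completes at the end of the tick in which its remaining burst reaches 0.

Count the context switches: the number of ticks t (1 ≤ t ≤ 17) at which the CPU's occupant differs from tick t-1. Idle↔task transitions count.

context switches = 4

t=0: vr[B=0] → run B
t=1: vr[B=512/793] → run B
t=2: vr[C=0] → run C
t=3: vr[C=1024/335] → run C
t=4: vr[C=2048/335 F=2048/335] → run C
t=5: vr[C=3072/335 F=2048/335] → run F
t=6: vr[C=3072/335 F=6734848/1045535] → run F
t=7: vr[C=3072/335 F=7077888/1045535] → run F
t=8: vr[C=3072/335 F=7420928/1045535] → run F
t=9: vr[C=3072/335 F=7763968/1045535] → run F
t=10: vr[C=3072/335 F=8107008/1045535] → run F
t=11: vr[C=3072/335] → run C
t=12: vr[C=4096/335] → run C
t=13: vr[C=1024/67] → run C
t=14: (idle)
t=15: (idle)
t=16: (idle)
t=17: (idle)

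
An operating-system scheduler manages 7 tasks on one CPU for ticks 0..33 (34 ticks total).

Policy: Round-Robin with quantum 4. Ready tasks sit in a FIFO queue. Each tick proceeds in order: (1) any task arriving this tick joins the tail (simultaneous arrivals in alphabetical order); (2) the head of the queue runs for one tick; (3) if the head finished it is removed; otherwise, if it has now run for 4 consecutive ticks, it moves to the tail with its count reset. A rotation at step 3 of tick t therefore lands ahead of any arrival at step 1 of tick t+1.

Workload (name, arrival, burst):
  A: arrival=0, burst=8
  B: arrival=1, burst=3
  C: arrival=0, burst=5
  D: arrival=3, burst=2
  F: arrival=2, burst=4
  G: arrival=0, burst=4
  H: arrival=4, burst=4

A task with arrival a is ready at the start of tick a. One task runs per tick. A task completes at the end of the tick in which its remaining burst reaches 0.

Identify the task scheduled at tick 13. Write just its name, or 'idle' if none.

running at tick 13 = B

t=0: queue=[A,C,G] q_used=0 → run A
t=1: queue=[A,C,G,B] q_used=1 → run A
t=2: queue=[A,C,G,B,F] q_used=2 → run A
t=3: queue=[A,C,G,B,F,D] q_used=3 → run A
t=4: queue=[C,G,B,F,D,A,H] q_used=0 → run C
t=5: queue=[C,G,B,F,D,A,H] q_used=1 → run C
t=6: queue=[C,G,B,F,D,A,H] q_used=2 → run C
t=7: queue=[C,G,B,F,D,A,H] q_used=3 → run C
t=8: queue=[G,B,F,D,A,H,C] q_used=0 → run G
t=9: queue=[G,B,F,D,A,H,C] q_used=1 → run G
t=10: queue=[G,B,F,D,A,H,C] q_used=2 → run G
t=11: queue=[G,B,F,D,A,H,C] q_used=3 → run G
t=12: queue=[B,F,D,A,H,C] q_used=0 → run B
t=13: queue=[B,F,D,A,H,C] q_used=1 → run B
t=14: queue=[B,F,D,A,H,C] q_used=2 → run B
t=15: queue=[F,D,A,H,C] q_used=0 → run F
t=16: queue=[F,D,A,H,C] q_used=1 → run F
t=17: queue=[F,D,A,H,C] q_used=2 → run F
t=18: queue=[F,D,A,H,C] q_used=3 → run F
t=19: queue=[D,A,H,C] q_used=0 → run D
t=20: queue=[D,A,H,C] q_used=1 → run D
t=21: queue=[A,H,C] q_used=0 → run A
t=22: queue=[A,H,C] q_used=1 → run A
t=23: queue=[A,H,C] q_used=2 → run A
t=24: queue=[A,H,C] q_used=3 → run A
t=25: queue=[H,C] q_used=0 → run H
t=26: queue=[H,C] q_used=1 → run H
t=27: queue=[H,C] q_used=2 → run H
t=28: queue=[H,C] q_used=3 → run H
t=29: queue=[C] q_used=0 → run C
t=30: (idle)
t=31: (idle)
t=32: (idle)
t=33: (idle)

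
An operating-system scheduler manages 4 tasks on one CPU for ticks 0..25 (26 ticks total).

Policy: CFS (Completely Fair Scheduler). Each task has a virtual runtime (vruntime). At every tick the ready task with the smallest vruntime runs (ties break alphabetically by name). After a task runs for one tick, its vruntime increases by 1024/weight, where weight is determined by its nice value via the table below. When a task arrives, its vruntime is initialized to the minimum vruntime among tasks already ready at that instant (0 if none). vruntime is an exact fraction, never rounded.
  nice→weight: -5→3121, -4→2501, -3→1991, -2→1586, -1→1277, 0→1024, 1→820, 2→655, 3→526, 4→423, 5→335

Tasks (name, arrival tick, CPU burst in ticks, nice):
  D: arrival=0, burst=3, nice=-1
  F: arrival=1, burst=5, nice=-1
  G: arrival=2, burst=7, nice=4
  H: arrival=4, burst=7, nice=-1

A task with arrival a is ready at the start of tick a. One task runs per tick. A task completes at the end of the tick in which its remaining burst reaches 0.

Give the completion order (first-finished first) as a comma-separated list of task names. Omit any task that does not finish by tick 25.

t=0: vr[D=0] → run D
t=1: vr[D=1024/1277 F=1024/1277] → run D
t=2: vr[D=2048/1277 F=1024/1277 G=1024/1277] → run F
t=3: vr[D=2048/1277 F=2048/1277 G=1024/1277] → run G
t=4: vr[D=2048/1277 F=2048/1277 G=1740800/540171 H=2048/1277] → run D
t=5: vr[F=2048/1277 G=1740800/540171 H=2048/1277] → run F
t=6: vr[F=3072/1277 G=1740800/540171 H=2048/1277] → run H
t=7: vr[F=3072/1277 G=1740800/540171 H=3072/1277] → run F
t=8: vr[F=4096/1277 G=1740800/540171 H=3072/1277] → run H
t=9: vr[F=4096/1277 G=1740800/540171 H=4096/1277] → run F
t=10: vr[F=5120/1277 G=1740800/540171 H=4096/1277] → run H
t=11: vr[F=5120/1277 G=1740800/540171 H=5120/1277] → run G
t=12: vr[F=5120/1277 G=3048448/540171 H=5120/1277] → run F
t=13: vr[G=3048448/540171 H=5120/1277] → run H
t=14: vr[G=3048448/540171 H=6144/1277] → run H
t=15: vr[G=3048448/540171 H=7168/1277] → run H
t=16: vr[G=3048448/540171 H=8192/1277] → run G
t=17: vr[G=1452032/180057 H=8192/1277] → run H
t=18: vr[G=1452032/180057] → run G
t=19: vr[G=5663744/540171] → run G
t=20: vr[G=6971392/540171] → run G
t=21: vr[G=2759680/180057] → run G
t=22: (idle)
t=23: (idle)
t=24: (idle)
t=25: (idle)

completion order = D, F, H, G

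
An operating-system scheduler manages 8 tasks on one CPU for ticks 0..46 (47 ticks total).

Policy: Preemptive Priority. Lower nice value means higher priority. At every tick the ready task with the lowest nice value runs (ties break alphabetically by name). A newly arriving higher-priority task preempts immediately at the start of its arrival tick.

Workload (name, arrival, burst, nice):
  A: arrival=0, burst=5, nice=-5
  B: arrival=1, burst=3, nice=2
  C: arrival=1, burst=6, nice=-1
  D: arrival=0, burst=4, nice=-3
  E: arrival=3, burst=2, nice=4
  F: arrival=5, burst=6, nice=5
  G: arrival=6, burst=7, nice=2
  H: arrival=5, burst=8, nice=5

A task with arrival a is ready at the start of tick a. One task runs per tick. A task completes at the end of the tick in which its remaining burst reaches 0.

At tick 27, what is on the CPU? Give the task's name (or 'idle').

t=0: ready={A,D} → run A
t=1: ready={A,B,C,D} → run A
t=2: ready={A,B,C,D} → run A
t=3: ready={A,B,C,D,E} → run A
t=4: ready={A,B,C,D,E} → run A
t=5: ready={B,C,D,E,F,H} → run D
t=6: ready={B,C,D,E,F,G,H} → run D
t=7: ready={B,C,D,E,F,G,H} → run D
t=8: ready={B,C,D,E,F,G,H} → run D
t=9: ready={B,C,E,F,G,H} → run C
t=10: ready={B,C,E,F,G,H} → run C
t=11: ready={B,C,E,F,G,H} → run C
t=12: ready={B,C,E,F,G,H} → run C
t=13: ready={B,C,E,F,G,H} → run C
t=14: ready={B,C,E,F,G,H} → run C
t=15: ready={B,E,F,G,H} → run B
t=16: ready={B,E,F,G,H} → run B
t=17: ready={B,E,F,G,H} → run B
t=18: ready={E,F,G,H} → run G
t=19: ready={E,F,G,H} → run G
t=20: ready={E,F,G,H} → run G
t=21: ready={E,F,G,H} → run G
t=22: ready={E,F,G,H} → run G
t=23: ready={E,F,G,H} → run G
t=24: ready={E,F,G,H} → run G
t=25: ready={E,F,H} → run E
t=26: ready={E,F,H} → run E
t=27: ready={F,H} → run F
t=28: ready={F,H} → run F
t=29: ready={F,H} → run F
t=30: ready={F,H} → run F
t=31: ready={F,H} → run F
t=32: ready={F,H} → run F
t=33: ready={H} → run H
t=34: ready={H} → run H
t=35: ready={H} → run H
t=36: ready={H} → run H
t=37: ready={H} → run H
t=38: ready={H} → run H
t=39: ready={H} → run H
t=40: ready={H} → run H
t=41: (idle)
t=42: (idle)
t=43: (idle)
t=44: (idle)
t=45: (idle)
t=46: (idle)

running at tick 27 = F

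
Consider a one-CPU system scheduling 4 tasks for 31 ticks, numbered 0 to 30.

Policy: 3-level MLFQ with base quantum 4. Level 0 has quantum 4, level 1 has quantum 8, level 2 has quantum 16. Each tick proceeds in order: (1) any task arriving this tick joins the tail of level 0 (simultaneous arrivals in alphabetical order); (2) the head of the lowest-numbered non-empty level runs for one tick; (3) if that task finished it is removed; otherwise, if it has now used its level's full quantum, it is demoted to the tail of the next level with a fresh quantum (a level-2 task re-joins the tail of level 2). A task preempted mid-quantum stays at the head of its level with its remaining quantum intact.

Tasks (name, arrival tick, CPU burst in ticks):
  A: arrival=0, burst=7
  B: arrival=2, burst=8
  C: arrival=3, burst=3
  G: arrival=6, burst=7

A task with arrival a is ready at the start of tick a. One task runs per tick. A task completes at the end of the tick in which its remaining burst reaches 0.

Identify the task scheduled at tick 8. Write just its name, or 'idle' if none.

running at tick 8 = C

t=0: L0/L1/L2 = A/-/- → run A
t=1: L0/L1/L2 = A/-/- → run A
t=2: L0/L1/L2 = AB/-/- → run A
t=3: L0/L1/L2 = ABC/-/- → run A
t=4: L0/L1/L2 = BC/A/- → run B
t=5: L0/L1/L2 = BC/A/- → run B
t=6: L0/L1/L2 = BCG/A/- → run B
t=7: L0/L1/L2 = BCG/A/- → run B
t=8: L0/L1/L2 = CG/AB/- → run C
t=9: L0/L1/L2 = CG/AB/- → run C
t=10: L0/L1/L2 = CG/AB/- → run C
t=11: L0/L1/L2 = G/AB/- → run G
t=12: L0/L1/L2 = G/AB/- → run G
t=13: L0/L1/L2 = G/AB/- → run G
t=14: L0/L1/L2 = G/AB/- → run G
t=15: L0/L1/L2 = -/ABG/- → run A
t=16: L0/L1/L2 = -/ABG/- → run A
t=17: L0/L1/L2 = -/ABG/- → run A
t=18: L0/L1/L2 = -/BG/- → run B
t=19: L0/L1/L2 = -/BG/- → run B
t=20: L0/L1/L2 = -/BG/- → run B
t=21: L0/L1/L2 = -/BG/- → run B
t=22: L0/L1/L2 = -/G/- → run G
t=23: L0/L1/L2 = -/G/- → run G
t=24: L0/L1/L2 = -/G/- → run G
t=25: (idle)
t=26: (idle)
t=27: (idle)
t=28: (idle)
t=29: (idle)
t=30: (idle)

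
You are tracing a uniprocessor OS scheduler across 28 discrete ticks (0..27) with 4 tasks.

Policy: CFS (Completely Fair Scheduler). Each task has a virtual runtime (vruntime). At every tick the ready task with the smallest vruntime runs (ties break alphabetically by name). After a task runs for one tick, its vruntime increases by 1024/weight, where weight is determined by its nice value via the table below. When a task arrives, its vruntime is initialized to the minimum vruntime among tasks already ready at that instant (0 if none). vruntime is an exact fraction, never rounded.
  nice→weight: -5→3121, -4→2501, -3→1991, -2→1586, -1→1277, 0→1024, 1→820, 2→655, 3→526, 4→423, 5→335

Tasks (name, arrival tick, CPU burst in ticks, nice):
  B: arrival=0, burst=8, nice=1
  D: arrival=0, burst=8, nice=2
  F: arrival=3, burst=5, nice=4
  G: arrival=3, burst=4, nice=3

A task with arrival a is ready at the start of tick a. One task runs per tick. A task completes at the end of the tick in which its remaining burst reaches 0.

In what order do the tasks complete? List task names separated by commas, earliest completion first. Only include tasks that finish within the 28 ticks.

completion order = G, B, D, F

t=0: vr[B=0 D=0] → run B
t=1: vr[B=256/205 D=0] → run D
t=2: vr[B=256/205 D=1024/655] → run B
t=3: vr[B=512/205 D=1024/655 F=1024/655 G=1024/655] → run D
t=4: vr[B=512/205 D=2048/655 F=1024/655 G=1024/655] → run F
t=5: vr[B=512/205 D=2048/655 F=1103872/277065 G=1024/655] → run G
t=6: vr[B=512/205 D=2048/655 F=1103872/277065 G=604672/172265] → run B
t=7: vr[B=768/205 D=2048/655 F=1103872/277065 G=604672/172265] → run D
t=8: vr[B=768/205 D=3072/655 F=1103872/277065 G=604672/172265] → run G
t=9: vr[B=768/205 D=3072/655 F=1103872/277065 G=940032/172265] → run B
t=10: vr[B=1024/205 D=3072/655 F=1103872/277065 G=940032/172265] → run F
t=11: vr[B=1024/205 D=3072/655 F=1774592/277065 G=940032/172265] → run D
t=12: vr[B=1024/205 D=4096/655 F=1774592/277065 G=940032/172265] → run B
t=13: vr[B=256/41 D=4096/655 F=1774592/277065 G=940032/172265] → run G
t=14: vr[B=256/41 D=4096/655 F=1774592/277065 G=1275392/172265] → run B
t=15: vr[B=1536/205 D=4096/655 F=1774592/277065 G=1275392/172265] → run D
t=16: vr[B=1536/205 D=1024/131 F=1774592/277065 G=1275392/172265] → run F
t=17: vr[B=1536/205 D=1024/131 F=815104/92355 G=1275392/172265] → run G
t=18: vr[B=1536/205 D=1024/131 F=815104/92355] → run B
t=19: vr[B=1792/205 D=1024/131 F=815104/92355] → run D
t=20: vr[B=1792/205 D=6144/655 F=815104/92355] → run B
t=21: vr[D=6144/655 F=815104/92355] → run F
t=22: vr[D=6144/655 F=3116032/277065] → run D
t=23: vr[D=7168/655 F=3116032/277065] → run D
t=24: vr[F=3116032/277065] → run F
t=25: (idle)
t=26: (idle)
t=27: (idle)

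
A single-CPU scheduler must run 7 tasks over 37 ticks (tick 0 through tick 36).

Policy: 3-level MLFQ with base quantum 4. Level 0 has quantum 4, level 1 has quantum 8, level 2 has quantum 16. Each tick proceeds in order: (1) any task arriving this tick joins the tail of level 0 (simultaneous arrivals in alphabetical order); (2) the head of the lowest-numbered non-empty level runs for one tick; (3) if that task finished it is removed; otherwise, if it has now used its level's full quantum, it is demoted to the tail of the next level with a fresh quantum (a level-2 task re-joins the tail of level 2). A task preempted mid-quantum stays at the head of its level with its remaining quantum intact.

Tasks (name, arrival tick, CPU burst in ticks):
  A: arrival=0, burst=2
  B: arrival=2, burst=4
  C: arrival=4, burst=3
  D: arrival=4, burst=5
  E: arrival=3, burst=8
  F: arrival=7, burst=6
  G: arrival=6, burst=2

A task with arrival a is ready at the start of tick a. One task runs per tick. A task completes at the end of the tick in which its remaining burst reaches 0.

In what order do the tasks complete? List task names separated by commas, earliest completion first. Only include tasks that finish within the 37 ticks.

t=0: L0/L1/L2 = A/-/- → run A
t=1: L0/L1/L2 = A/-/- → run A
t=2: L0/L1/L2 = B/-/- → run B
t=3: L0/L1/L2 = BE/-/- → run B
t=4: L0/L1/L2 = BECD/-/- → run B
t=5: L0/L1/L2 = BECD/-/- → run B
t=6: L0/L1/L2 = ECDG/-/- → run E
t=7: L0/L1/L2 = ECDGF/-/- → run E
t=8: L0/L1/L2 = ECDGF/-/- → run E
t=9: L0/L1/L2 = ECDGF/-/- → run E
t=10: L0/L1/L2 = CDGF/E/- → run C
t=11: L0/L1/L2 = CDGF/E/- → run C
t=12: L0/L1/L2 = CDGF/E/- → run C
t=13: L0/L1/L2 = DGF/E/- → run D
t=14: L0/L1/L2 = DGF/E/- → run D
t=15: L0/L1/L2 = DGF/E/- → run D
t=16: L0/L1/L2 = DGF/E/- → run D
t=17: L0/L1/L2 = GF/ED/- → run G
t=18: L0/L1/L2 = GF/ED/- → run G
t=19: L0/L1/L2 = F/ED/- → run F
t=20: L0/L1/L2 = F/ED/- → run F
t=21: L0/L1/L2 = F/ED/- → run F
t=22: L0/L1/L2 = F/ED/- → run F
t=23: L0/L1/L2 = -/EDF/- → run E
t=24: L0/L1/L2 = -/EDF/- → run E
t=25: L0/L1/L2 = -/EDF/- → run E
t=26: L0/L1/L2 = -/EDF/- → run E
t=27: L0/L1/L2 = -/DF/- → run D
t=28: L0/L1/L2 = -/F/- → run F
t=29: L0/L1/L2 = -/F/- → run F
t=30: (idle)
t=31: (idle)
t=32: (idle)
t=33: (idle)
t=34: (idle)
t=35: (idle)
t=36: (idle)

completion order = A, B, C, G, E, D, F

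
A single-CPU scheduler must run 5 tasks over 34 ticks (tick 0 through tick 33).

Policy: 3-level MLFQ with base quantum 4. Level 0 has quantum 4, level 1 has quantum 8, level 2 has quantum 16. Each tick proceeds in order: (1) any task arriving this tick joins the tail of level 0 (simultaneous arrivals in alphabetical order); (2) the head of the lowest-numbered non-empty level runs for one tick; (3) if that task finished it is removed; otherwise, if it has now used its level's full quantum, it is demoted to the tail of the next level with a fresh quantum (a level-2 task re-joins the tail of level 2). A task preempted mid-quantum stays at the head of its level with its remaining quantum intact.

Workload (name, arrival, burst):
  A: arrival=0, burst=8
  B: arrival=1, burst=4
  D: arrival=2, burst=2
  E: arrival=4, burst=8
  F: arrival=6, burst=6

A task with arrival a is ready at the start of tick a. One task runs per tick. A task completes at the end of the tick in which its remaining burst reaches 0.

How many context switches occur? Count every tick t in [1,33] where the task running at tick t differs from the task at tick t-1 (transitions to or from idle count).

t=0: L0/L1/L2 = A/-/- → run A
t=1: L0/L1/L2 = AB/-/- → run A
t=2: L0/L1/L2 = ABD/-/- → run A
t=3: L0/L1/L2 = ABD/-/- → run A
t=4: L0/L1/L2 = BDE/A/- → run B
t=5: L0/L1/L2 = BDE/A/- → run B
t=6: L0/L1/L2 = BDEF/A/- → run B
t=7: L0/L1/L2 = BDEF/A/- → run B
t=8: L0/L1/L2 = DEF/A/- → run D
t=9: L0/L1/L2 = DEF/A/- → run D
t=10: L0/L1/L2 = EF/A/- → run E
t=11: L0/L1/L2 = EF/A/- → run E
t=12: L0/L1/L2 = EF/A/- → run E
t=13: L0/L1/L2 = EF/A/- → run E
t=14: L0/L1/L2 = F/AE/- → run F
t=15: L0/L1/L2 = F/AE/- → run F
t=16: L0/L1/L2 = F/AE/- → run F
t=17: L0/L1/L2 = F/AE/- → run F
t=18: L0/L1/L2 = -/AEF/- → run A
t=19: L0/L1/L2 = -/AEF/- → run A
t=20: L0/L1/L2 = -/AEF/- → run A
t=21: L0/L1/L2 = -/AEF/- → run A
t=22: L0/L1/L2 = -/EF/- → run E
t=23: L0/L1/L2 = -/EF/- → run E
t=24: L0/L1/L2 = -/EF/- → run E
t=25: L0/L1/L2 = -/EF/- → run E
t=26: L0/L1/L2 = -/F/- → run F
t=27: L0/L1/L2 = -/F/- → run F
t=28: (idle)
t=29: (idle)
t=30: (idle)
t=31: (idle)
t=32: (idle)
t=33: (idle)

context switches = 8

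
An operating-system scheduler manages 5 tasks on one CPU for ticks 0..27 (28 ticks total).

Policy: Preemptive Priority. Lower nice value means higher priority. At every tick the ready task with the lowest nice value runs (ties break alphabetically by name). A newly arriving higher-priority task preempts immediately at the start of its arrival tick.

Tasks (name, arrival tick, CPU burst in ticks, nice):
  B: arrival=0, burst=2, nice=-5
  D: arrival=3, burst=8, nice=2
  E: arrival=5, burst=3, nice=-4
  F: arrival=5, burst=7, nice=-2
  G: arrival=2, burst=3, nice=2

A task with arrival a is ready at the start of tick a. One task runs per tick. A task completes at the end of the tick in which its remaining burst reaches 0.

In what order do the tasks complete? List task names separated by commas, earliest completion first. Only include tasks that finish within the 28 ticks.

completion order = B, E, F, D, G

t=0: ready={B} → run B
t=1: ready={B} → run B
t=2: ready={G} → run G
t=3: ready={D,G} → run D
t=4: ready={D,G} → run D
t=5: ready={D,E,F,G} → run E
t=6: ready={D,E,F,G} → run E
t=7: ready={D,E,F,G} → run E
t=8: ready={D,F,G} → run F
t=9: ready={D,F,G} → run F
t=10: ready={D,F,G} → run F
t=11: ready={D,F,G} → run F
t=12: ready={D,F,G} → run F
t=13: ready={D,F,G} → run F
t=14: ready={D,F,G} → run F
t=15: ready={D,G} → run D
t=16: ready={D,G} → run D
t=17: ready={D,G} → run D
t=18: ready={D,G} → run D
t=19: ready={D,G} → run D
t=20: ready={D,G} → run D
t=21: ready={G} → run G
t=22: ready={G} → run G
t=23: (idle)
t=24: (idle)
t=25: (idle)
t=26: (idle)
t=27: (idle)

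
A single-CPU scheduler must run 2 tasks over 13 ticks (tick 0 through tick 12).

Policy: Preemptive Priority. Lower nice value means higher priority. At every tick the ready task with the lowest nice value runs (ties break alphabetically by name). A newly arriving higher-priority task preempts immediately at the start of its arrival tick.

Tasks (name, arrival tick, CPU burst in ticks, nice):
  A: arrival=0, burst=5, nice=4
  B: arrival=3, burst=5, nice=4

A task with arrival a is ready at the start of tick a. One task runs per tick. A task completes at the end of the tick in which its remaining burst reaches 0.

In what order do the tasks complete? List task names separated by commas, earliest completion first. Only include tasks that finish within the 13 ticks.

t=0: ready={A} → run A
t=1: ready={A} → run A
t=2: ready={A} → run A
t=3: ready={A,B} → run A
t=4: ready={A,B} → run A
t=5: ready={B} → run B
t=6: ready={B} → run B
t=7: ready={B} → run B
t=8: ready={B} → run B
t=9: ready={B} → run B
t=10: (idle)
t=11: (idle)
t=12: (idle)

completion order = A, B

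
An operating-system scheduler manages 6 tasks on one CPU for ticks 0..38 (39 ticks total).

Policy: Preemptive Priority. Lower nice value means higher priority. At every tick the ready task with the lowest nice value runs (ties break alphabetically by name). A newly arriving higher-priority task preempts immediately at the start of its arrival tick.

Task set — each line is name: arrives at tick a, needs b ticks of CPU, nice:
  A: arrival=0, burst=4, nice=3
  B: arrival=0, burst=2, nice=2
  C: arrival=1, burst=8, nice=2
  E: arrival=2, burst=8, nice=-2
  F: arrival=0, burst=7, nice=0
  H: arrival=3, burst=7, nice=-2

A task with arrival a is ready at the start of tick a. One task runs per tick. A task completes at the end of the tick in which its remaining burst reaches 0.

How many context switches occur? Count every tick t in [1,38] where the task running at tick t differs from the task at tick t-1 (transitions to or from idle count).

t=0: ready={A,B,F} → run F
t=1: ready={A,B,C,F} → run F
t=2: ready={A,B,C,E,F} → run E
t=3: ready={A,B,C,E,F,H} → run E
t=4: ready={A,B,C,E,F,H} → run E
t=5: ready={A,B,C,E,F,H} → run E
t=6: ready={A,B,C,E,F,H} → run E
t=7: ready={A,B,C,E,F,H} → run E
t=8: ready={A,B,C,E,F,H} → run E
t=9: ready={A,B,C,E,F,H} → run E
t=10: ready={A,B,C,F,H} → run H
t=11: ready={A,B,C,F,H} → run H
t=12: ready={A,B,C,F,H} → run H
t=13: ready={A,B,C,F,H} → run H
t=14: ready={A,B,C,F,H} → run H
t=15: ready={A,B,C,F,H} → run H
t=16: ready={A,B,C,F,H} → run H
t=17: ready={A,B,C,F} → run F
t=18: ready={A,B,C,F} → run F
t=19: ready={A,B,C,F} → run F
t=20: ready={A,B,C,F} → run F
t=21: ready={A,B,C,F} → run F
t=22: ready={A,B,C} → run B
t=23: ready={A,B,C} → run B
t=24: ready={A,C} → run C
t=25: ready={A,C} → run C
t=26: ready={A,C} → run C
t=27: ready={A,C} → run C
t=28: ready={A,C} → run C
t=29: ready={A,C} → run C
t=30: ready={A,C} → run C
t=31: ready={A,C} → run C
t=32: ready={A} → run A
t=33: ready={A} → run A
t=34: ready={A} → run A
t=35: ready={A} → run A
t=36: (idle)
t=37: (idle)
t=38: (idle)

context switches = 7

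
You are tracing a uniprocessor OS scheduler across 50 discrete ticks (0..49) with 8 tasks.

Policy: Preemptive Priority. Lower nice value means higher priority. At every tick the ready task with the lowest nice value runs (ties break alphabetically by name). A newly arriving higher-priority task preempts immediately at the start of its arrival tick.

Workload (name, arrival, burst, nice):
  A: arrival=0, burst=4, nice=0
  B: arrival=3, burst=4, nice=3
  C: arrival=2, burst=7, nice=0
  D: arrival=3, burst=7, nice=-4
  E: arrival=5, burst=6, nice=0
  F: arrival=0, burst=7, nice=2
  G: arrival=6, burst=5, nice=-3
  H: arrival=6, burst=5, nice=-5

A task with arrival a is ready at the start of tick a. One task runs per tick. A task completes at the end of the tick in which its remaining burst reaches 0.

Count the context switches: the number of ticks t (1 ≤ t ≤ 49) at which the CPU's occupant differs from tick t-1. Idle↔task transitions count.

context switches = 10

t=0: ready={A,F} → run A
t=1: ready={A,F} → run A
t=2: ready={A,C,F} → run A
t=3: ready={A,B,C,D,F} → run D
t=4: ready={A,B,C,D,F} → run D
t=5: ready={A,B,C,D,E,F} → run D
t=6: ready={A,B,C,D,E,F,G,H} → run H
t=7: ready={A,B,C,D,E,F,G,H} → run H
t=8: ready={A,B,C,D,E,F,G,H} → run H
t=9: ready={A,B,C,D,E,F,G,H} → run H
t=10: ready={A,B,C,D,E,F,G,H} → run H
t=11: ready={A,B,C,D,E,F,G} → run D
t=12: ready={A,B,C,D,E,F,G} → run D
t=13: ready={A,B,C,D,E,F,G} → run D
t=14: ready={A,B,C,D,E,F,G} → run D
t=15: ready={A,B,C,E,F,G} → run G
t=16: ready={A,B,C,E,F,G} → run G
t=17: ready={A,B,C,E,F,G} → run G
t=18: ready={A,B,C,E,F,G} → run G
t=19: ready={A,B,C,E,F,G} → run G
t=20: ready={A,B,C,E,F} → run A
t=21: ready={B,C,E,F} → run C
t=22: ready={B,C,E,F} → run C
t=23: ready={B,C,E,F} → run C
t=24: ready={B,C,E,F} → run C
t=25: ready={B,C,E,F} → run C
t=26: ready={B,C,E,F} → run C
t=27: ready={B,C,E,F} → run C
t=28: ready={B,E,F} → run E
t=29: ready={B,E,F} → run E
t=30: ready={B,E,F} → run E
t=31: ready={B,E,F} → run E
t=32: ready={B,E,F} → run E
t=33: ready={B,E,F} → run E
t=34: ready={B,F} → run F
t=35: ready={B,F} → run F
t=36: ready={B,F} → run F
t=37: ready={B,F} → run F
t=38: ready={B,F} → run F
t=39: ready={B,F} → run F
t=40: ready={B,F} → run F
t=41: ready={B} → run B
t=42: ready={B} → run B
t=43: ready={B} → run B
t=44: ready={B} → run B
t=45: (idle)
t=46: (idle)
t=47: (idle)
t=48: (idle)
t=49: (idle)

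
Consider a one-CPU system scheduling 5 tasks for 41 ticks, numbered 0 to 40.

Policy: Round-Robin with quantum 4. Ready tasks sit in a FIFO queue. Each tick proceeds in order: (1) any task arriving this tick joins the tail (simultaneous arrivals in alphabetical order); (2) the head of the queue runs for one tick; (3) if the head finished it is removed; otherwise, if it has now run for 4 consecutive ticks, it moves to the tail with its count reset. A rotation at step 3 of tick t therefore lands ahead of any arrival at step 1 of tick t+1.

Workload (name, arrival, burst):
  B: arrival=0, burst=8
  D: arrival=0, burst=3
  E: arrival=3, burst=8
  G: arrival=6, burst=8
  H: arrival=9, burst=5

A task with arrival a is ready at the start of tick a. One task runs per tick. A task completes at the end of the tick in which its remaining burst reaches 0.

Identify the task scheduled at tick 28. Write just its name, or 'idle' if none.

running at tick 28 = G

t=0: queue=[B,D] q_used=0 → run B
t=1: queue=[B,D] q_used=1 → run B
t=2: queue=[B,D] q_used=2 → run B
t=3: queue=[B,D,E] q_used=3 → run B
t=4: queue=[D,E,B] q_used=0 → run D
t=5: queue=[D,E,B] q_used=1 → run D
t=6: queue=[D,E,B,G] q_used=2 → run D
t=7: queue=[E,B,G] q_used=0 → run E
t=8: queue=[E,B,G] q_used=1 → run E
t=9: queue=[E,B,G,H] q_used=2 → run E
t=10: queue=[E,B,G,H] q_used=3 → run E
t=11: queue=[B,G,H,E] q_used=0 → run B
t=12: queue=[B,G,H,E] q_used=1 → run B
t=13: queue=[B,G,H,E] q_used=2 → run B
t=14: queue=[B,G,H,E] q_used=3 → run B
t=15: queue=[G,H,E] q_used=0 → run G
t=16: queue=[G,H,E] q_used=1 → run G
t=17: queue=[G,H,E] q_used=2 → run G
t=18: queue=[G,H,E] q_used=3 → run G
t=19: queue=[H,E,G] q_used=0 → run H
t=20: queue=[H,E,G] q_used=1 → run H
t=21: queue=[H,E,G] q_used=2 → run H
t=22: queue=[H,E,G] q_used=3 → run H
t=23: queue=[E,G,H] q_used=0 → run E
t=24: queue=[E,G,H] q_used=1 → run E
t=25: queue=[E,G,H] q_used=2 → run E
t=26: queue=[E,G,H] q_used=3 → run E
t=27: queue=[G,H] q_used=0 → run G
t=28: queue=[G,H] q_used=1 → run G
t=29: queue=[G,H] q_used=2 → run G
t=30: queue=[G,H] q_used=3 → run G
t=31: queue=[H] q_used=0 → run H
t=32: (idle)
t=33: (idle)
t=34: (idle)
t=35: (idle)
t=36: (idle)
t=37: (idle)
t=38: (idle)
t=39: (idle)
t=40: (idle)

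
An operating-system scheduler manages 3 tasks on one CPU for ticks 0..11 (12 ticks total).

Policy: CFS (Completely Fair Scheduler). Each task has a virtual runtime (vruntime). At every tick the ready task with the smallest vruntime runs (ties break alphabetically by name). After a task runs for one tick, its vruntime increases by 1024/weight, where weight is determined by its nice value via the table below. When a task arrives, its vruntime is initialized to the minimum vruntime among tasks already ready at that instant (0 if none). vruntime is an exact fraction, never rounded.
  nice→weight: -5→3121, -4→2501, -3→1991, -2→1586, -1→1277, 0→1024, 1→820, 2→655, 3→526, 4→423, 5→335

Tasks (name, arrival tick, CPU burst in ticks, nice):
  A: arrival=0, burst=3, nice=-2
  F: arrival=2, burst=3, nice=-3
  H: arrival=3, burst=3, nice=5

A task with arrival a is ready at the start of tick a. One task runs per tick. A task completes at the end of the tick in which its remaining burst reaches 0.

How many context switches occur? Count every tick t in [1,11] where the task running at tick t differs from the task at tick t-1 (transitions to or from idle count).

t=0: vr[A=0] → run A
t=1: vr[A=512/793] → run A
t=2: vr[A=1024/793 F=1024/793] → run A
t=3: vr[F=1024/793 H=1024/793] → run F
t=4: vr[F=2850816/1578863 H=1024/793] → run H
t=5: vr[F=2850816/1578863 H=1155072/265655] → run F
t=6: vr[F=3662848/1578863 H=1155072/265655] → run F
t=7: vr[H=1155072/265655] → run H
t=8: vr[H=1967104/265655] → run H
t=9: (idle)
t=10: (idle)
t=11: (idle)

context switches = 5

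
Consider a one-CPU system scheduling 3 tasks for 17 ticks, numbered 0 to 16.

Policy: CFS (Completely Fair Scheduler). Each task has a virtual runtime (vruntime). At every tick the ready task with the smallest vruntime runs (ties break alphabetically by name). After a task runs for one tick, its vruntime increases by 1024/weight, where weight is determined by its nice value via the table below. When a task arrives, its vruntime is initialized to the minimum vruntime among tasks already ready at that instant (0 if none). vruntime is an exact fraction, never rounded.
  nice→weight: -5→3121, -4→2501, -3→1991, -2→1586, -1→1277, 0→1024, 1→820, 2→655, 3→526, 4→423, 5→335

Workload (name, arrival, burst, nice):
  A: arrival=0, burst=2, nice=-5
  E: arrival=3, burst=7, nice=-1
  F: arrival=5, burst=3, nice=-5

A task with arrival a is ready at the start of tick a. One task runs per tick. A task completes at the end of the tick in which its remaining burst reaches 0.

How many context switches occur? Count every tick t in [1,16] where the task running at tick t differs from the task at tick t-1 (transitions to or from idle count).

context switches = 5

t=0: vr[A=0] → run A
t=1: vr[A=1024/3121] → run A
t=2: (idle)
t=3: vr[E=0] → run E
t=4: vr[E=1024/1277] → run E
t=5: vr[E=2048/1277 F=2048/1277] → run E
t=6: vr[E=3072/1277 F=2048/1277] → run F
t=7: vr[E=3072/1277 F=7699456/3985517] → run F
t=8: vr[E=3072/1277 F=9007104/3985517] → run F
t=9: vr[E=3072/1277] → run E
t=10: vr[E=4096/1277] → run E
t=11: vr[E=5120/1277] → run E
t=12: vr[E=6144/1277] → run E
t=13: (idle)
t=14: (idle)
t=15: (idle)
t=16: (idle)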